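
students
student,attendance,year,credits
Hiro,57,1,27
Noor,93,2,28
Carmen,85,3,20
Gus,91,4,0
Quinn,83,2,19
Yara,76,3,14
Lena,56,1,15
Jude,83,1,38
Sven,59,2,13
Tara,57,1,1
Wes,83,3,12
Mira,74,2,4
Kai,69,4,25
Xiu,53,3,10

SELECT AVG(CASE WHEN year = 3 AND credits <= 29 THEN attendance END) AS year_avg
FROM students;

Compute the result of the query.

74.25

student=Hiro: ✗
student=Noor: ✗
student=Carmen: ✓ → 85
student=Gus: ✗
student=Quinn: ✗
student=Yara: ✓ → 76
student=Lena: ✗
student=Jude: ✗
student=Sven: ✗
student=Tara: ✗
student=Wes: ✓ → 83
student=Mira: ✗
student=Kai: ✗
student=Xiu: ✓ → 53
year_avg = (85 + 76 + 83 + 53) / 4 = 74.25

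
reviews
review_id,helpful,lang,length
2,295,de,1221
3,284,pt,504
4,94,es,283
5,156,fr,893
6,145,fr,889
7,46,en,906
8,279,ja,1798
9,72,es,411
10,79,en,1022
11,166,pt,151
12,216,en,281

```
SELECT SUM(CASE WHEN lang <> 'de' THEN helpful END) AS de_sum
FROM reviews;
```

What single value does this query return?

1537

review_id=2: ✗
review_id=3: ✓ → 284
review_id=4: ✓ → 94
review_id=5: ✓ → 156
review_id=6: ✓ → 145
review_id=7: ✓ → 46
review_id=8: ✓ → 279
review_id=9: ✓ → 72
review_id=10: ✓ → 79
review_id=11: ✓ → 166
review_id=12: ✓ → 216
de_sum = 284 + 94 + 156 + 145 + 46 + 279 + 72 + 79 + 166 + 216 = 1537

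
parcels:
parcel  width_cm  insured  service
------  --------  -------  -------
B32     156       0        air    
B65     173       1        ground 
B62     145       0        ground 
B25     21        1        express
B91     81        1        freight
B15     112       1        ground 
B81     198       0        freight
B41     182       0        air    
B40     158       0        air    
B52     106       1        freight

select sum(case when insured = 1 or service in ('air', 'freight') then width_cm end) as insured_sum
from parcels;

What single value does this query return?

parcel=B32: ✓ → 156
parcel=B65: ✓ → 173
parcel=B62: ✗
parcel=B25: ✓ → 21
parcel=B91: ✓ → 81
parcel=B15: ✓ → 112
parcel=B81: ✓ → 198
parcel=B41: ✓ → 182
parcel=B40: ✓ → 158
parcel=B52: ✓ → 106
insured_sum = 156 + 173 + 21 + 81 + 112 + 198 + 182 + 158 + 106 = 1187

1187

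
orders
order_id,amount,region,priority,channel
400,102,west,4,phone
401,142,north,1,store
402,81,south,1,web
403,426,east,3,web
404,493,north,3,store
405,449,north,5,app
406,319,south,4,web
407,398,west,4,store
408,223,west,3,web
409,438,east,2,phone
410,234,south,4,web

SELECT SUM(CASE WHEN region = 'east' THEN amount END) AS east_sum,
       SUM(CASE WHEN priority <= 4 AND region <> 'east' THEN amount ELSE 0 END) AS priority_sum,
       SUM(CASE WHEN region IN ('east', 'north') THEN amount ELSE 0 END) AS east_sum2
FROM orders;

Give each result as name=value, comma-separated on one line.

[east_sum: region = 'east']
order_id=400: ✗
order_id=401: ✗
order_id=402: ✗
order_id=403: ✓ → 426
order_id=404: ✗
order_id=405: ✗
order_id=406: ✗
order_id=407: ✗
order_id=408: ✗
order_id=409: ✓ → 438
order_id=410: ✗
east_sum = 426 + 438 = 864
—
[priority_sum: priority <= 4 AND region <> 'east']
order_id=400: ✓ → 102
order_id=401: ✓ → 142
order_id=402: ✓ → 81
order_id=403: ✗
order_id=404: ✓ → 493
order_id=405: ✗
order_id=406: ✓ → 319
order_id=407: ✓ → 398
order_id=408: ✓ → 223
order_id=409: ✗
order_id=410: ✓ → 234
priority_sum = 102 + 142 + 81 + 493 + 319 + 398 + 223 + 234 = 1992
—
[east_sum2: region IN ('east', 'north')]
order_id=400: ✗
order_id=401: ✓ → 142
order_id=402: ✗
order_id=403: ✓ → 426
order_id=404: ✓ → 493
order_id=405: ✓ → 449
order_id=406: ✗
order_id=407: ✗
order_id=408: ✗
order_id=409: ✓ → 438
order_id=410: ✗
east_sum2 = 142 + 426 + 493 + 449 + 438 = 1948

east_sum=864, priority_sum=1992, east_sum2=1948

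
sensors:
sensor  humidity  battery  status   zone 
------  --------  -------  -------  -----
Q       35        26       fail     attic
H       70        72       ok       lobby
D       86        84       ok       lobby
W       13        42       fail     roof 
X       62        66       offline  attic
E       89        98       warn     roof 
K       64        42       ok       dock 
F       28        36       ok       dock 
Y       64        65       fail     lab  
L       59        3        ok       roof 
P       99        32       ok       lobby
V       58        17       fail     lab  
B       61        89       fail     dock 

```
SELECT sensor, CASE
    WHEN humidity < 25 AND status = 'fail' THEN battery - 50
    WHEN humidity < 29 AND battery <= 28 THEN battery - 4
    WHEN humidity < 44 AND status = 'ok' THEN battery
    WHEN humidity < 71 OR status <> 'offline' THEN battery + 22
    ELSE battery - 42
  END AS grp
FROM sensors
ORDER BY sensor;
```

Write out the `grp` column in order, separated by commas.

111, 106, 120, 36, 94, 64, 25, 54, 48, 39, -8, 88, 87

sensor=B: humidity < 71 OR status <> 'offline' → 111
sensor=D: humidity < 71 OR status <> 'offline' → 106
sensor=E: humidity < 71 OR status <> 'offline' → 120
sensor=F: humidity < 44 AND status = 'ok' → 36
sensor=H: humidity < 71 OR status <> 'offline' → 94
sensor=K: humidity < 71 OR status <> 'offline' → 64
sensor=L: humidity < 71 OR status <> 'offline' → 25
sensor=P: humidity < 71 OR status <> 'offline' → 54
sensor=Q: humidity < 71 OR status <> 'offline' → 48
sensor=V: humidity < 71 OR status <> 'offline' → 39
sensor=W: humidity < 25 AND status = 'fail' → -8
sensor=X: humidity < 71 OR status <> 'offline' → 88
sensor=Y: humidity < 71 OR status <> 'offline' → 87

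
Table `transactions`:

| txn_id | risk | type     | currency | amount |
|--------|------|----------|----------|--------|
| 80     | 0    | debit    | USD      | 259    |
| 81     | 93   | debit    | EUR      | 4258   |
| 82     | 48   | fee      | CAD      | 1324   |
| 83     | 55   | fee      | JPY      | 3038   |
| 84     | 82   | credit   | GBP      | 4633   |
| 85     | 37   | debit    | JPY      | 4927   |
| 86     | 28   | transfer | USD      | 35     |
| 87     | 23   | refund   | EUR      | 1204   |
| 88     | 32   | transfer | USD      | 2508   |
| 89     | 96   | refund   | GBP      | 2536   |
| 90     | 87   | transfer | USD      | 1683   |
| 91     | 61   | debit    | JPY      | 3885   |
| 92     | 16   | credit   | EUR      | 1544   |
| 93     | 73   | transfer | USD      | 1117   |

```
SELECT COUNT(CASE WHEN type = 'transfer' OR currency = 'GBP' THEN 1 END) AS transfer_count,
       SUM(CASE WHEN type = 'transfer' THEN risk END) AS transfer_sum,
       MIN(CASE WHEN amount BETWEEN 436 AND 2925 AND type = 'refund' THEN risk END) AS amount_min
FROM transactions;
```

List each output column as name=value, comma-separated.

transfer_count=6, transfer_sum=220, amount_min=23

[transfer_count: type = 'transfer' OR currency = 'GBP']
txn_id=80: ✗
txn_id=81: ✗
txn_id=82: ✗
txn_id=83: ✗
txn_id=84: ✓ → 1
txn_id=85: ✗
txn_id=86: ✓ → 1
txn_id=87: ✗
txn_id=88: ✓ → 1
txn_id=89: ✓ → 1
txn_id=90: ✓ → 1
txn_id=91: ✗
txn_id=92: ✗
txn_id=93: ✓ → 1
transfer_count = COUNT(1, 1, 1, 1, 1, 1) = 6
—
[transfer_sum: type = 'transfer']
txn_id=80: ✗
txn_id=81: ✗
txn_id=82: ✗
txn_id=83: ✗
txn_id=84: ✗
txn_id=85: ✗
txn_id=86: ✓ → 28
txn_id=87: ✗
txn_id=88: ✓ → 32
txn_id=89: ✗
txn_id=90: ✓ → 87
txn_id=91: ✗
txn_id=92: ✗
txn_id=93: ✓ → 73
transfer_sum = 28 + 32 + 87 + 73 = 220
—
[amount_min: amount BETWEEN 436 AND 2925 AND type = 'refund']
txn_id=80: ✗
txn_id=81: ✗
txn_id=82: ✗
txn_id=83: ✗
txn_id=84: ✗
txn_id=85: ✗
txn_id=86: ✗
txn_id=87: ✓ → 23
txn_id=88: ✗
txn_id=89: ✓ → 96
txn_id=90: ✗
txn_id=91: ✗
txn_id=92: ✗
txn_id=93: ✗
amount_min = MIN(23, 96) = 23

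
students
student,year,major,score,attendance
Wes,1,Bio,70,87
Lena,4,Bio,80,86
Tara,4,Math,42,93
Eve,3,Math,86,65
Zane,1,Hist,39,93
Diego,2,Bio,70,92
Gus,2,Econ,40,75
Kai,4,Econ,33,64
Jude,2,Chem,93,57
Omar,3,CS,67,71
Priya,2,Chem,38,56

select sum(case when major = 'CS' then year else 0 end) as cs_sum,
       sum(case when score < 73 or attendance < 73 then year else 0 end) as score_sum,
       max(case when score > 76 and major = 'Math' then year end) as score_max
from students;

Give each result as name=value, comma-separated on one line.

[cs_sum: major = 'CS']
student=Wes: ✗
student=Lena: ✗
student=Tara: ✗
student=Eve: ✗
student=Zane: ✗
student=Diego: ✗
student=Gus: ✗
student=Kai: ✗
student=Jude: ✗
student=Omar: ✓ → 3
student=Priya: ✗
cs_sum = 3
—
[score_sum: score < 73 or attendance < 73]
student=Wes: ✓ → 1
student=Lena: ✗
student=Tara: ✓ → 4
student=Eve: ✓ → 3
student=Zane: ✓ → 1
student=Diego: ✓ → 2
student=Gus: ✓ → 2
student=Kai: ✓ → 4
student=Jude: ✓ → 2
student=Omar: ✓ → 3
student=Priya: ✓ → 2
score_sum = 1 + 4 + 3 + 1 + 2 + 2 + 4 + 2 + 3 + 2 = 24
—
[score_max: score > 76 and major = 'Math']
student=Wes: ✗
student=Lena: ✗
student=Tara: ✗
student=Eve: ✓ → 3
student=Zane: ✗
student=Diego: ✗
student=Gus: ✗
student=Kai: ✗
student=Jude: ✗
student=Omar: ✗
student=Priya: ✗
score_max = MAX(3) = 3

cs_sum=3, score_sum=24, score_max=3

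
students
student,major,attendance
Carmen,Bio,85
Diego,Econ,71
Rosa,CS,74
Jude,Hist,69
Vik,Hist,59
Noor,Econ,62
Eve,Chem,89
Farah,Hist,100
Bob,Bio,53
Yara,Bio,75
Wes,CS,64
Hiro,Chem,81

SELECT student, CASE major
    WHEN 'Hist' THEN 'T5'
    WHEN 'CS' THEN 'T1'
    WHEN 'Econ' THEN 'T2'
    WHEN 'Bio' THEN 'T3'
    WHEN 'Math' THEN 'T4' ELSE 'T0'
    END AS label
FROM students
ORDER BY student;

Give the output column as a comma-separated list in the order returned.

student=Bob: major='Bio' → T3
student=Carmen: major='Bio' → T3
student=Diego: major='Econ' → T2
student=Eve: ELSE → T0
student=Farah: major='Hist' → T5
student=Hiro: ELSE → T0
student=Jude: major='Hist' → T5
student=Noor: major='Econ' → T2
student=Rosa: major='CS' → T1
student=Vik: major='Hist' → T5
student=Wes: major='CS' → T1
student=Yara: major='Bio' → T3

T3, T3, T2, T0, T5, T0, T5, T2, T1, T5, T1, T3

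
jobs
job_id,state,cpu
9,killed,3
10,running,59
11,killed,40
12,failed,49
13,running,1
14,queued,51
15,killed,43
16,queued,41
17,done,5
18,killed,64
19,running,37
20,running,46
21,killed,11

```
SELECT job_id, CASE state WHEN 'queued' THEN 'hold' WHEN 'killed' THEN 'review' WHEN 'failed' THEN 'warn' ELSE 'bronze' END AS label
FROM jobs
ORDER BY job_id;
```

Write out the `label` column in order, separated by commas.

review, bronze, review, warn, bronze, hold, review, hold, bronze, review, bronze, bronze, review

job_id=9: state='killed' → review
job_id=10: ELSE → bronze
job_id=11: state='killed' → review
job_id=12: state='failed' → warn
job_id=13: ELSE → bronze
job_id=14: state='queued' → hold
job_id=15: state='killed' → review
job_id=16: state='queued' → hold
job_id=17: ELSE → bronze
job_id=18: state='killed' → review
job_id=19: ELSE → bronze
job_id=20: ELSE → bronze
job_id=21: state='killed' → review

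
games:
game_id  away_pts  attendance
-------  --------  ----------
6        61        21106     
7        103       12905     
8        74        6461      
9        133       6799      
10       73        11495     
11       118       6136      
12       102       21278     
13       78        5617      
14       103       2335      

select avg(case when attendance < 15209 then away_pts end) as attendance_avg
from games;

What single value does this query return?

97.4285714286

game_id=6: ✗
game_id=7: ✓ → 103
game_id=8: ✓ → 74
game_id=9: ✓ → 133
game_id=10: ✓ → 73
game_id=11: ✓ → 118
game_id=12: ✗
game_id=13: ✓ → 78
game_id=14: ✓ → 103
attendance_avg = (103 + 74 + 133 + 73 + 118 + 78 + 103) / 7 = 97.4285714286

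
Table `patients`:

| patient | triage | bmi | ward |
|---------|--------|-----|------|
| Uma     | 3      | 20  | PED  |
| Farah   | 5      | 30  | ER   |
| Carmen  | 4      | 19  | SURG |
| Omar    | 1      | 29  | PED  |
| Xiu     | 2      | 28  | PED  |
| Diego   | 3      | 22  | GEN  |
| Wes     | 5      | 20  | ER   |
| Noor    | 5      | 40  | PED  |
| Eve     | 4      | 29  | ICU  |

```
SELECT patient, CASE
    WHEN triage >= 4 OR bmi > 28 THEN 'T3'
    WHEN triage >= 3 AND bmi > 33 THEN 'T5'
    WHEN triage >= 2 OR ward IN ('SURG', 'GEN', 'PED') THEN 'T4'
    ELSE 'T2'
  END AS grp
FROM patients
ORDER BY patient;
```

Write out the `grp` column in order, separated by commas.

T3, T4, T3, T3, T3, T3, T4, T3, T4

patient=Carmen: triage >= 4 OR bmi > 28 → T3
patient=Diego: triage >= 2 OR ward IN ('SURG', 'GEN', 'PED') → T4
patient=Eve: triage >= 4 OR bmi > 28 → T3
patient=Farah: triage >= 4 OR bmi > 28 → T3
patient=Noor: triage >= 4 OR bmi > 28 → T3
patient=Omar: triage >= 4 OR bmi > 28 → T3
patient=Uma: triage >= 2 OR ward IN ('SURG', 'GEN', 'PED') → T4
patient=Wes: triage >= 4 OR bmi > 28 → T3
patient=Xiu: triage >= 2 OR ward IN ('SURG', 'GEN', 'PED') → T4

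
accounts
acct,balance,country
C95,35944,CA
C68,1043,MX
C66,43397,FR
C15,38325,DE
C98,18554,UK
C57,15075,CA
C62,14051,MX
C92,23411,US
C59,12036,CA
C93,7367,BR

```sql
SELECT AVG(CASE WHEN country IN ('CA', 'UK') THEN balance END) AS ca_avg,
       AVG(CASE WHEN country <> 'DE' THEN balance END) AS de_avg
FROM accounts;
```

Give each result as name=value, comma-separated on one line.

[ca_avg: country IN ('CA', 'UK')]
acct=C95: ✓ → 35944
acct=C68: ✗
acct=C66: ✗
acct=C15: ✗
acct=C98: ✓ → 18554
acct=C57: ✓ → 15075
acct=C62: ✗
acct=C92: ✗
acct=C59: ✓ → 12036
acct=C93: ✗
ca_avg = (35944 + 18554 + 15075 + 12036) / 4 = 20402.25
—
[de_avg: country <> 'DE']
acct=C95: ✓ → 35944
acct=C68: ✓ → 1043
acct=C66: ✓ → 43397
acct=C15: ✗
acct=C98: ✓ → 18554
acct=C57: ✓ → 15075
acct=C62: ✓ → 14051
acct=C92: ✓ → 23411
acct=C59: ✓ → 12036
acct=C93: ✓ → 7367
de_avg = (35944 + 1043 + 43397 + 18554 + 15075 + 14051 + 23411 + 12036 + 7367) / 9 = 18986.4444444444

ca_avg=20402.25, de_avg=18986.4444444444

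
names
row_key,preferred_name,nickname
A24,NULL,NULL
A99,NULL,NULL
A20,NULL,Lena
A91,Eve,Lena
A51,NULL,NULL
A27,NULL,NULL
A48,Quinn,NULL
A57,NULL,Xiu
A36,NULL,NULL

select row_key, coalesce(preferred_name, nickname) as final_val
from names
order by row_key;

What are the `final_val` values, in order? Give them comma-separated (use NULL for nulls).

Lena, NULL, NULL, NULL, Quinn, NULL, Xiu, Eve, NULL

row_key=A20: preferred_name=NULL, nickname=Lena → Lena
row_key=A24: preferred_name=NULL, nickname=NULL (all NULL) → NULL
row_key=A27: preferred_name=NULL, nickname=NULL (all NULL) → NULL
row_key=A36: preferred_name=NULL, nickname=NULL (all NULL) → NULL
row_key=A48: preferred_name=Quinn → Quinn
row_key=A51: preferred_name=NULL, nickname=NULL (all NULL) → NULL
row_key=A57: preferred_name=NULL, nickname=Xiu → Xiu
row_key=A91: preferred_name=Eve → Eve
row_key=A99: preferred_name=NULL, nickname=NULL (all NULL) → NULL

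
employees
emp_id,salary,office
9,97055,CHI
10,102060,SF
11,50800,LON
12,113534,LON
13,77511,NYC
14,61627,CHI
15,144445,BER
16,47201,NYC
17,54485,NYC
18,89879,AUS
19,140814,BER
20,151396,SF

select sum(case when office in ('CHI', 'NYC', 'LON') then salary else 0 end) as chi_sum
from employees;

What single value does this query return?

502213

emp_id=9: ✓ → 97055
emp_id=10: ✗
emp_id=11: ✓ → 50800
emp_id=12: ✓ → 113534
emp_id=13: ✓ → 77511
emp_id=14: ✓ → 61627
emp_id=15: ✗
emp_id=16: ✓ → 47201
emp_id=17: ✓ → 54485
emp_id=18: ✗
emp_id=19: ✗
emp_id=20: ✗
chi_sum = 97055 + 50800 + 113534 + 77511 + 61627 + 47201 + 54485 = 502213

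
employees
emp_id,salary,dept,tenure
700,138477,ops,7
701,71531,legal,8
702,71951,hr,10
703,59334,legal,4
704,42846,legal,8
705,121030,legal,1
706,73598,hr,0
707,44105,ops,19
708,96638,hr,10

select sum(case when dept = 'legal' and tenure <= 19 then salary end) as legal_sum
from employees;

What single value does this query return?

emp_id=700: ✗
emp_id=701: ✓ → 71531
emp_id=702: ✗
emp_id=703: ✓ → 59334
emp_id=704: ✓ → 42846
emp_id=705: ✓ → 121030
emp_id=706: ✗
emp_id=707: ✗
emp_id=708: ✗
legal_sum = 71531 + 59334 + 42846 + 121030 = 294741

294741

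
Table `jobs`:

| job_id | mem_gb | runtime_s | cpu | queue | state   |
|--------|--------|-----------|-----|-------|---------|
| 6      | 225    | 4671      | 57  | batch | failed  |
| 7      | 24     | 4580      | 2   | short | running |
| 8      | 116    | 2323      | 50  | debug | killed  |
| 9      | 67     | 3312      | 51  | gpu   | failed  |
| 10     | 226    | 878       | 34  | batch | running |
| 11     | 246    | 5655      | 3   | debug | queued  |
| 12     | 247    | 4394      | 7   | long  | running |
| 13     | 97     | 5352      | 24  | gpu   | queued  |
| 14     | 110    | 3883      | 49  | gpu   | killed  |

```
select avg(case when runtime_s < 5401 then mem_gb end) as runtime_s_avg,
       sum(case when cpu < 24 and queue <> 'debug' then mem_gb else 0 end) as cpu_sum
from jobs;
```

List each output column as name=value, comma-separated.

[runtime_s_avg: runtime_s < 5401]
job_id=6: ✓ → 225
job_id=7: ✓ → 24
job_id=8: ✓ → 116
job_id=9: ✓ → 67
job_id=10: ✓ → 226
job_id=11: ✗
job_id=12: ✓ → 247
job_id=13: ✓ → 97
job_id=14: ✓ → 110
runtime_s_avg = (225 + 24 + 116 + 67 + 226 + 247 + 97 + 110) / 8 = 139
—
[cpu_sum: cpu < 24 and queue <> 'debug']
job_id=6: ✗
job_id=7: ✓ → 24
job_id=8: ✗
job_id=9: ✗
job_id=10: ✗
job_id=11: ✗
job_id=12: ✓ → 247
job_id=13: ✗
job_id=14: ✗
cpu_sum = 24 + 247 = 271

runtime_s_avg=139, cpu_sum=271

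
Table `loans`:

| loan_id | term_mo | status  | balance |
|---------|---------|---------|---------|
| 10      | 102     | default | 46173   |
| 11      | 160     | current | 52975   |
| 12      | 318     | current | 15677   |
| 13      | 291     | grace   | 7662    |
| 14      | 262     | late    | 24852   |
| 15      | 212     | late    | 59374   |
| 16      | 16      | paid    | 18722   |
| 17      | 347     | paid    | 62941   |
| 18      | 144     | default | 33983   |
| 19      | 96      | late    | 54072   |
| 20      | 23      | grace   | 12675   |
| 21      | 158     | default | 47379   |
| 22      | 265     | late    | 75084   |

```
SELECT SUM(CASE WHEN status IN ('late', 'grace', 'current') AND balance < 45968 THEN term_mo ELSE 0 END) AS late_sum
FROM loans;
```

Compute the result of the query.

894

loan_id=10: ✗
loan_id=11: ✗
loan_id=12: ✓ → 318
loan_id=13: ✓ → 291
loan_id=14: ✓ → 262
loan_id=15: ✗
loan_id=16: ✗
loan_id=17: ✗
loan_id=18: ✗
loan_id=19: ✗
loan_id=20: ✓ → 23
loan_id=21: ✗
loan_id=22: ✗
late_sum = 318 + 291 + 262 + 23 = 894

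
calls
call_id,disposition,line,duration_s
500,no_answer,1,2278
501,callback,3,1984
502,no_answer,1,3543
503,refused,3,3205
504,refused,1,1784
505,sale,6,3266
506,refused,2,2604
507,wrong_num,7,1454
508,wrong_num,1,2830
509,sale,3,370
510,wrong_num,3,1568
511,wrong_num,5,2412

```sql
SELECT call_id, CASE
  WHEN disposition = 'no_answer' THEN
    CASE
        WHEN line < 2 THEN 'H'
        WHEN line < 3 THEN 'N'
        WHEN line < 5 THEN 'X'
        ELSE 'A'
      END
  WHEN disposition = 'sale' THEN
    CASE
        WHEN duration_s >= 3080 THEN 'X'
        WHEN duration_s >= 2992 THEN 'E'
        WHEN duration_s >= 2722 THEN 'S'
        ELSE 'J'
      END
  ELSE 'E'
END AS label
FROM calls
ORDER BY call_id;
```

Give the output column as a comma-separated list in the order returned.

H, E, H, E, E, X, E, E, E, J, E, E

call_id=500: disposition='no_answer' → inner[line < 2] → H
call_id=501: disposition='callback' → outer ELSE → E
call_id=502: disposition='no_answer' → inner[line < 2] → H
call_id=503: disposition='refused' → outer ELSE → E
call_id=504: disposition='refused' → outer ELSE → E
call_id=505: disposition='sale' → inner[duration_s >= 3080] → X
call_id=506: disposition='refused' → outer ELSE → E
call_id=507: disposition='wrong_num' → outer ELSE → E
call_id=508: disposition='wrong_num' → outer ELSE → E
call_id=509: disposition='sale' → inner[ELSE] → J
call_id=510: disposition='wrong_num' → outer ELSE → E
call_id=511: disposition='wrong_num' → outer ELSE → E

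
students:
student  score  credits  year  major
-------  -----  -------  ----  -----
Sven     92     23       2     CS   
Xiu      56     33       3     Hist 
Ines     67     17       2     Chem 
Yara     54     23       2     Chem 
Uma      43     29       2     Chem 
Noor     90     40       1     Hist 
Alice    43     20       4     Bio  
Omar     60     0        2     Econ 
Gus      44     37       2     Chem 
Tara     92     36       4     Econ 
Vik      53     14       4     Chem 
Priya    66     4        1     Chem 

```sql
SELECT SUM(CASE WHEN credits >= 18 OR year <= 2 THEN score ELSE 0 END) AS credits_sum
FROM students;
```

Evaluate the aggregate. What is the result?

707

student=Sven: ✓ → 92
student=Xiu: ✓ → 56
student=Ines: ✓ → 67
student=Yara: ✓ → 54
student=Uma: ✓ → 43
student=Noor: ✓ → 90
student=Alice: ✓ → 43
student=Omar: ✓ → 60
student=Gus: ✓ → 44
student=Tara: ✓ → 92
student=Vik: ✗
student=Priya: ✓ → 66
credits_sum = 92 + 56 + 67 + 54 + 43 + 90 + 43 + 60 + 44 + 92 + 66 = 707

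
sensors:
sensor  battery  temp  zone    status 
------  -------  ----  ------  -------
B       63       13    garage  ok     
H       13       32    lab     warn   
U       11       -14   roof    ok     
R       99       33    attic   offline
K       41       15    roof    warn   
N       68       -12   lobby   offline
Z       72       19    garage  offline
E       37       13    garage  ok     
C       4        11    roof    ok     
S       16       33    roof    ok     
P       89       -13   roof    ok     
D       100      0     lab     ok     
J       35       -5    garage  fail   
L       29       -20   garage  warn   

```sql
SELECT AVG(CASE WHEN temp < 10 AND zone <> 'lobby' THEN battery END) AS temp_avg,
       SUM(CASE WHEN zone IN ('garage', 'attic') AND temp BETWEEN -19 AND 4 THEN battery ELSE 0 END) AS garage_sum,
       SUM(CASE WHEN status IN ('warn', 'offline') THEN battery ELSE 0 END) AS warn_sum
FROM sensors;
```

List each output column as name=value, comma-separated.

[temp_avg: temp < 10 AND zone <> 'lobby']
sensor=B: ✗
sensor=H: ✗
sensor=U: ✓ → 11
sensor=R: ✗
sensor=K: ✗
sensor=N: ✗
sensor=Z: ✗
sensor=E: ✗
sensor=C: ✗
sensor=S: ✗
sensor=P: ✓ → 89
sensor=D: ✓ → 100
sensor=J: ✓ → 35
sensor=L: ✓ → 29
temp_avg = (11 + 89 + 100 + 35 + 29) / 5 = 52.8
—
[garage_sum: zone IN ('garage', 'attic') AND temp BETWEEN -19 AND 4]
sensor=B: ✗
sensor=H: ✗
sensor=U: ✗
sensor=R: ✗
sensor=K: ✗
sensor=N: ✗
sensor=Z: ✗
sensor=E: ✗
sensor=C: ✗
sensor=S: ✗
sensor=P: ✗
sensor=D: ✗
sensor=J: ✓ → 35
sensor=L: ✗
garage_sum = 35
—
[warn_sum: status IN ('warn', 'offline')]
sensor=B: ✗
sensor=H: ✓ → 13
sensor=U: ✗
sensor=R: ✓ → 99
sensor=K: ✓ → 41
sensor=N: ✓ → 68
sensor=Z: ✓ → 72
sensor=E: ✗
sensor=C: ✗
sensor=S: ✗
sensor=P: ✗
sensor=D: ✗
sensor=J: ✗
sensor=L: ✓ → 29
warn_sum = 13 + 99 + 41 + 68 + 72 + 29 = 322

temp_avg=52.8, garage_sum=35, warn_sum=322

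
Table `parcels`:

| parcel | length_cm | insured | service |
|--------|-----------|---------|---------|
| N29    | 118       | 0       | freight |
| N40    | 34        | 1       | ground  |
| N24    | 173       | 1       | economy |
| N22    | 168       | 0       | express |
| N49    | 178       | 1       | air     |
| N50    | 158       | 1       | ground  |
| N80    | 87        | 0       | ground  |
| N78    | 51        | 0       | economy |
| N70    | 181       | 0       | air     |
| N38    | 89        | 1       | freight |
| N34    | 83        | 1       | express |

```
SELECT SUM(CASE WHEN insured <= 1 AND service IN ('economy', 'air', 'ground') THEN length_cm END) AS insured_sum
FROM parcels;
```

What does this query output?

862

parcel=N29: ✗
parcel=N40: ✓ → 34
parcel=N24: ✓ → 173
parcel=N22: ✗
parcel=N49: ✓ → 178
parcel=N50: ✓ → 158
parcel=N80: ✓ → 87
parcel=N78: ✓ → 51
parcel=N70: ✓ → 181
parcel=N38: ✗
parcel=N34: ✗
insured_sum = 34 + 173 + 178 + 158 + 87 + 51 + 181 = 862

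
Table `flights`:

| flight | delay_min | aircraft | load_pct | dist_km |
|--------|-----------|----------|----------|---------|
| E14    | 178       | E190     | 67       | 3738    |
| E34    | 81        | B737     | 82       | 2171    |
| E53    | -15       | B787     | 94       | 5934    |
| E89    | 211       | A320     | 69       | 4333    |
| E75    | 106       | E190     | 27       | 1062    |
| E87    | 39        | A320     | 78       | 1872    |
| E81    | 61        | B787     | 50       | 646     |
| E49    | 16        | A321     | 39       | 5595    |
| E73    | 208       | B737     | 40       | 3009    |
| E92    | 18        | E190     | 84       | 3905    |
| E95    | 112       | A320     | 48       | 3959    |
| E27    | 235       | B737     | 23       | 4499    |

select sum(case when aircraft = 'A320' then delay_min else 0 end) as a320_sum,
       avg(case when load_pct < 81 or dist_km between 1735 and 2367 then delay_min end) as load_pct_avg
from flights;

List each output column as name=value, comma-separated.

[a320_sum: aircraft = 'A320']
flight=E14: ✗
flight=E34: ✗
flight=E53: ✗
flight=E89: ✓ → 211
flight=E75: ✗
flight=E87: ✓ → 39
flight=E81: ✗
flight=E49: ✗
flight=E73: ✗
flight=E92: ✗
flight=E95: ✓ → 112
flight=E27: ✗
a320_sum = 211 + 39 + 112 = 362
—
[load_pct_avg: load_pct < 81 or dist_km between 1735 and 2367]
flight=E14: ✓ → 178
flight=E34: ✓ → 81
flight=E53: ✗
flight=E89: ✓ → 211
flight=E75: ✓ → 106
flight=E87: ✓ → 39
flight=E81: ✓ → 61
flight=E49: ✓ → 16
flight=E73: ✓ → 208
flight=E92: ✗
flight=E95: ✓ → 112
flight=E27: ✓ → 235
load_pct_avg = (178 + 81 + 211 + 106 + 39 + 61 + 16 + 208 + 112 + 235) / 10 = 124.7

a320_sum=362, load_pct_avg=124.7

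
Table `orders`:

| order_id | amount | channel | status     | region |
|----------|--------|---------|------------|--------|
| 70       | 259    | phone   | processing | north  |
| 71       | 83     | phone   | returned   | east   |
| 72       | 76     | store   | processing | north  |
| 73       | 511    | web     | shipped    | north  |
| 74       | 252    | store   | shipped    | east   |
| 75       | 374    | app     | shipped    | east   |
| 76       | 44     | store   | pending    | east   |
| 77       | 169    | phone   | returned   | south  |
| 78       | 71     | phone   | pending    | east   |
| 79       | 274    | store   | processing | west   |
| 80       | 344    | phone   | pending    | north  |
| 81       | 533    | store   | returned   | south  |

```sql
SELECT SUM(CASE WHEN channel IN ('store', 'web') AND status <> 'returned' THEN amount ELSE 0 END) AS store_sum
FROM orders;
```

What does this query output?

order_id=70: ✗
order_id=71: ✗
order_id=72: ✓ → 76
order_id=73: ✓ → 511
order_id=74: ✓ → 252
order_id=75: ✗
order_id=76: ✓ → 44
order_id=77: ✗
order_id=78: ✗
order_id=79: ✓ → 274
order_id=80: ✗
order_id=81: ✗
store_sum = 76 + 511 + 252 + 44 + 274 = 1157

1157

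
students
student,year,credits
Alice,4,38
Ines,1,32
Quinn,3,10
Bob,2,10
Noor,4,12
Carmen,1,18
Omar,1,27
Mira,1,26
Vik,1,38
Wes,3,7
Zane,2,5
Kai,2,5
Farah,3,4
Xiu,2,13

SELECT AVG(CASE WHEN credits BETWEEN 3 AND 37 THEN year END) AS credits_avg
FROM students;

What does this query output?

2.0833333333

student=Alice: ✗
student=Ines: ✓ → 1
student=Quinn: ✓ → 3
student=Bob: ✓ → 2
student=Noor: ✓ → 4
student=Carmen: ✓ → 1
student=Omar: ✓ → 1
student=Mira: ✓ → 1
student=Vik: ✗
student=Wes: ✓ → 3
student=Zane: ✓ → 2
student=Kai: ✓ → 2
student=Farah: ✓ → 3
student=Xiu: ✓ → 2
credits_avg = (1 + 3 + 2 + 4 + 1 + 1 + 1 + 3 + 2 + 2 + 3 + 2) / 12 = 2.0833333333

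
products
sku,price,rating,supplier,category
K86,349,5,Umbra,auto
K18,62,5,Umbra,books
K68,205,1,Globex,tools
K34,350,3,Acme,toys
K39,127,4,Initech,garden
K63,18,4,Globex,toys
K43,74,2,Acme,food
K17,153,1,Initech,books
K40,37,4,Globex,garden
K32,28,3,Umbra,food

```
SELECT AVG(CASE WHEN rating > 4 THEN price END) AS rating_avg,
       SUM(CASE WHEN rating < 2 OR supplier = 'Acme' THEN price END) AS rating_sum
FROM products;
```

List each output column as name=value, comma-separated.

[rating_avg: rating > 4]
sku=K86: ✓ → 349
sku=K18: ✓ → 62
sku=K68: ✗
sku=K34: ✗
sku=K39: ✗
sku=K63: ✗
sku=K43: ✗
sku=K17: ✗
sku=K40: ✗
sku=K32: ✗
rating_avg = (349 + 62) / 2 = 205.5
—
[rating_sum: rating < 2 OR supplier = 'Acme']
sku=K86: ✗
sku=K18: ✗
sku=K68: ✓ → 205
sku=K34: ✓ → 350
sku=K39: ✗
sku=K63: ✗
sku=K43: ✓ → 74
sku=K17: ✓ → 153
sku=K40: ✗
sku=K32: ✗
rating_sum = 205 + 350 + 74 + 153 = 782

rating_avg=205.5, rating_sum=782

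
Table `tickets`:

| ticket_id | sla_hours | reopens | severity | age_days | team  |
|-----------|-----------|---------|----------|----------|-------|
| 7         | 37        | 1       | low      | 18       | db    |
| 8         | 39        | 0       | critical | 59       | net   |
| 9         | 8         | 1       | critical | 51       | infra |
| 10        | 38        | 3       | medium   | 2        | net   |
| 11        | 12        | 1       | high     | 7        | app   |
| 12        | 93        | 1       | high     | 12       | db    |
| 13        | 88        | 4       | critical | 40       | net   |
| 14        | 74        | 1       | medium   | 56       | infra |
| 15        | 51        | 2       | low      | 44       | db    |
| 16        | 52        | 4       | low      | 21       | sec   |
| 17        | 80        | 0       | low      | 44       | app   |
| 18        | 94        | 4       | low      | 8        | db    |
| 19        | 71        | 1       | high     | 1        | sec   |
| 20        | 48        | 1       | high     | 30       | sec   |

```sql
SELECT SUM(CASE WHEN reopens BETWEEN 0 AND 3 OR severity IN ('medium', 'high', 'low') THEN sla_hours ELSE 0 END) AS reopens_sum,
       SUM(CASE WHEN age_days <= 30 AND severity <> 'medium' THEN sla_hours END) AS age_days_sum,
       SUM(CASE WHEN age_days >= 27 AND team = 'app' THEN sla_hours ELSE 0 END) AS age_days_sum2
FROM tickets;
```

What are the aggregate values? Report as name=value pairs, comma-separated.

[reopens_sum: reopens BETWEEN 0 AND 3 OR severity IN ('medium', 'high', 'low')]
ticket_id=7: ✓ → 37
ticket_id=8: ✓ → 39
ticket_id=9: ✓ → 8
ticket_id=10: ✓ → 38
ticket_id=11: ✓ → 12
ticket_id=12: ✓ → 93
ticket_id=13: ✗
ticket_id=14: ✓ → 74
ticket_id=15: ✓ → 51
ticket_id=16: ✓ → 52
ticket_id=17: ✓ → 80
ticket_id=18: ✓ → 94
ticket_id=19: ✓ → 71
ticket_id=20: ✓ → 48
reopens_sum = 37 + 39 + 8 + 38 + 12 + 93 + 74 + 51 + 52 + 80 + 94 + 71 + 48 = 697
—
[age_days_sum: age_days <= 30 AND severity <> 'medium']
ticket_id=7: ✓ → 37
ticket_id=8: ✗
ticket_id=9: ✗
ticket_id=10: ✗
ticket_id=11: ✓ → 12
ticket_id=12: ✓ → 93
ticket_id=13: ✗
ticket_id=14: ✗
ticket_id=15: ✗
ticket_id=16: ✓ → 52
ticket_id=17: ✗
ticket_id=18: ✓ → 94
ticket_id=19: ✓ → 71
ticket_id=20: ✓ → 48
age_days_sum = 37 + 12 + 93 + 52 + 94 + 71 + 48 = 407
—
[age_days_sum2: age_days >= 27 AND team = 'app']
ticket_id=7: ✗
ticket_id=8: ✗
ticket_id=9: ✗
ticket_id=10: ✗
ticket_id=11: ✗
ticket_id=12: ✗
ticket_id=13: ✗
ticket_id=14: ✗
ticket_id=15: ✗
ticket_id=16: ✗
ticket_id=17: ✓ → 80
ticket_id=18: ✗
ticket_id=19: ✗
ticket_id=20: ✗
age_days_sum2 = 80

reopens_sum=697, age_days_sum=407, age_days_sum2=80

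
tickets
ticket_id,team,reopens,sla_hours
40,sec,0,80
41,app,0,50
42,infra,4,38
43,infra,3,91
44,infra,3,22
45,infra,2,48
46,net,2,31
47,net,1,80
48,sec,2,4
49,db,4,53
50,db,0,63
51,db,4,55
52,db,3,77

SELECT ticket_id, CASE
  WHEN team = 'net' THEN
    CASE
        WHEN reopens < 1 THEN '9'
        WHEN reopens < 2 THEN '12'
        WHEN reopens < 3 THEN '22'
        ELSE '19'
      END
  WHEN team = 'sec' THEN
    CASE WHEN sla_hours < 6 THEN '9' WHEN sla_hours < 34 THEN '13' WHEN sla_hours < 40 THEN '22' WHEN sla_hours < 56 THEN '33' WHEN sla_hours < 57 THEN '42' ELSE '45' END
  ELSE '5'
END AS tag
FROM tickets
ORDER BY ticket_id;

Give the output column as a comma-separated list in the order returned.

45, 5, 5, 5, 5, 5, 22, 12, 9, 5, 5, 5, 5

ticket_id=40: team='sec' → inner[ELSE] → 45
ticket_id=41: team='app' → outer ELSE → 5
ticket_id=42: team='infra' → outer ELSE → 5
ticket_id=43: team='infra' → outer ELSE → 5
ticket_id=44: team='infra' → outer ELSE → 5
ticket_id=45: team='infra' → outer ELSE → 5
ticket_id=46: team='net' → inner[reopens < 3] → 22
ticket_id=47: team='net' → inner[reopens < 2] → 12
ticket_id=48: team='sec' → inner[sla_hours < 6] → 9
ticket_id=49: team='db' → outer ELSE → 5
ticket_id=50: team='db' → outer ELSE → 5
ticket_id=51: team='db' → outer ELSE → 5
ticket_id=52: team='db' → outer ELSE → 5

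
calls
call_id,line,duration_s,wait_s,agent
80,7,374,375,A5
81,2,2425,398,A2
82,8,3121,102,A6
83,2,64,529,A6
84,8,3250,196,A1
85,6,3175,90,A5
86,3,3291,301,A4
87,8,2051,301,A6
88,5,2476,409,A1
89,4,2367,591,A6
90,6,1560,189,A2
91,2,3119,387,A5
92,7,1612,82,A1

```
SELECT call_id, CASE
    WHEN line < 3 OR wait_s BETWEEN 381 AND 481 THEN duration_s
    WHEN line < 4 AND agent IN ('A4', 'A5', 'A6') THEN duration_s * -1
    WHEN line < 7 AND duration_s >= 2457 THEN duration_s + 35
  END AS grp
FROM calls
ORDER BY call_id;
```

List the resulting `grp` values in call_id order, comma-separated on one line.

NULL, 2425, NULL, 64, NULL, 3210, -3291, NULL, 2476, NULL, NULL, 3119, NULL

call_id=80: (no match → NULL) → NULL
call_id=81: line < 3 OR wait_s BETWEEN 381 AND 481 → 2425
call_id=82: (no match → NULL) → NULL
call_id=83: line < 3 OR wait_s BETWEEN 381 AND 481 → 64
call_id=84: (no match → NULL) → NULL
call_id=85: line < 7 AND duration_s >= 2457 → 3210
call_id=86: line < 4 AND agent IN ('A4', 'A5', 'A6') → -3291
call_id=87: (no match → NULL) → NULL
call_id=88: line < 3 OR wait_s BETWEEN 381 AND 481 → 2476
call_id=89: (no match → NULL) → NULL
call_id=90: (no match → NULL) → NULL
call_id=91: line < 3 OR wait_s BETWEEN 381 AND 481 → 3119
call_id=92: (no match → NULL) → NULL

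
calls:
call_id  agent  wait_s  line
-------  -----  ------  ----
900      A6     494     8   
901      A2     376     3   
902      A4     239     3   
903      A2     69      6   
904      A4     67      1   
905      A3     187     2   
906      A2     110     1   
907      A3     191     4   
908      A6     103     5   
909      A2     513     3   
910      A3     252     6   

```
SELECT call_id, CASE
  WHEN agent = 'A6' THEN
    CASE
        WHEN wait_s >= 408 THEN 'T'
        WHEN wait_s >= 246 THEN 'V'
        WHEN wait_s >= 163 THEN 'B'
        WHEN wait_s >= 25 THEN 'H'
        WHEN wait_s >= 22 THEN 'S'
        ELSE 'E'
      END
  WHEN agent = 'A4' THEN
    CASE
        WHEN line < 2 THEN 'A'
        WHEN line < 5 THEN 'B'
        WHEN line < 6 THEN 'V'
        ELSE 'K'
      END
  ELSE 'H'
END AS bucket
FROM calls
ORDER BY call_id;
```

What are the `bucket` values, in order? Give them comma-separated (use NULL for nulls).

T, H, B, H, A, H, H, H, H, H, H

call_id=900: agent='A6' → inner[wait_s >= 408] → T
call_id=901: agent='A2' → outer ELSE → H
call_id=902: agent='A4' → inner[line < 5] → B
call_id=903: agent='A2' → outer ELSE → H
call_id=904: agent='A4' → inner[line < 2] → A
call_id=905: agent='A3' → outer ELSE → H
call_id=906: agent='A2' → outer ELSE → H
call_id=907: agent='A3' → outer ELSE → H
call_id=908: agent='A6' → inner[wait_s >= 25] → H
call_id=909: agent='A2' → outer ELSE → H
call_id=910: agent='A3' → outer ELSE → H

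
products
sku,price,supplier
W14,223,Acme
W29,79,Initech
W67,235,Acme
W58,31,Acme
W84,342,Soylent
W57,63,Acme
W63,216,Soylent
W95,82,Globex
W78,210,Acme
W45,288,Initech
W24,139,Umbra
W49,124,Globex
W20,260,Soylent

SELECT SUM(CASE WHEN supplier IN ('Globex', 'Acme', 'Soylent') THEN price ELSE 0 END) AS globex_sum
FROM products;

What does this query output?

1786

sku=W14: ✓ → 223
sku=W29: ✗
sku=W67: ✓ → 235
sku=W58: ✓ → 31
sku=W84: ✓ → 342
sku=W57: ✓ → 63
sku=W63: ✓ → 216
sku=W95: ✓ → 82
sku=W78: ✓ → 210
sku=W45: ✗
sku=W24: ✗
sku=W49: ✓ → 124
sku=W20: ✓ → 260
globex_sum = 223 + 235 + 31 + 342 + 63 + 216 + 82 + 210 + 124 + 260 = 1786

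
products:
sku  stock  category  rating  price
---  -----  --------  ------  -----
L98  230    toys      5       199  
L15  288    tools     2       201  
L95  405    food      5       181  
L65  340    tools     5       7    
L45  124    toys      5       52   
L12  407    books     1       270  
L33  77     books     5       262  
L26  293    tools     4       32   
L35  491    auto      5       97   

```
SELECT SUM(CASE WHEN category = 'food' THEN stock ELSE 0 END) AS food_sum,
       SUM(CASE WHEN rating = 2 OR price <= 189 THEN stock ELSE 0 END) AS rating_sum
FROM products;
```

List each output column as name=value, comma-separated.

[food_sum: category = 'food']
sku=L98: ✗
sku=L15: ✗
sku=L95: ✓ → 405
sku=L65: ✗
sku=L45: ✗
sku=L12: ✗
sku=L33: ✗
sku=L26: ✗
sku=L35: ✗
food_sum = 405
—
[rating_sum: rating = 2 OR price <= 189]
sku=L98: ✗
sku=L15: ✓ → 288
sku=L95: ✓ → 405
sku=L65: ✓ → 340
sku=L45: ✓ → 124
sku=L12: ✗
sku=L33: ✗
sku=L26: ✓ → 293
sku=L35: ✓ → 491
rating_sum = 288 + 405 + 340 + 124 + 293 + 491 = 1941

food_sum=405, rating_sum=1941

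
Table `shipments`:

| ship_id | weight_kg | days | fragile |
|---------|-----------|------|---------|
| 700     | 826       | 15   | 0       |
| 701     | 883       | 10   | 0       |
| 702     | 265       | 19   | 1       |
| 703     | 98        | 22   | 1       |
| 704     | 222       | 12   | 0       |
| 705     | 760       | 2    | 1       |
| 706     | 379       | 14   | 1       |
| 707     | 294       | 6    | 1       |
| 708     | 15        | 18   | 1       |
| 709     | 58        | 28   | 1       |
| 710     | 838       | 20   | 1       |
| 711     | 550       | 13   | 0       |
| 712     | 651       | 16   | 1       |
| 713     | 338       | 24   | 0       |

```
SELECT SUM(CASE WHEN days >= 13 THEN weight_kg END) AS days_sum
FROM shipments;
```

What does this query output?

4018

ship_id=700: ✓ → 826
ship_id=701: ✗
ship_id=702: ✓ → 265
ship_id=703: ✓ → 98
ship_id=704: ✗
ship_id=705: ✗
ship_id=706: ✓ → 379
ship_id=707: ✗
ship_id=708: ✓ → 15
ship_id=709: ✓ → 58
ship_id=710: ✓ → 838
ship_id=711: ✓ → 550
ship_id=712: ✓ → 651
ship_id=713: ✓ → 338
days_sum = 826 + 265 + 98 + 379 + 15 + 58 + 838 + 550 + 651 + 338 = 4018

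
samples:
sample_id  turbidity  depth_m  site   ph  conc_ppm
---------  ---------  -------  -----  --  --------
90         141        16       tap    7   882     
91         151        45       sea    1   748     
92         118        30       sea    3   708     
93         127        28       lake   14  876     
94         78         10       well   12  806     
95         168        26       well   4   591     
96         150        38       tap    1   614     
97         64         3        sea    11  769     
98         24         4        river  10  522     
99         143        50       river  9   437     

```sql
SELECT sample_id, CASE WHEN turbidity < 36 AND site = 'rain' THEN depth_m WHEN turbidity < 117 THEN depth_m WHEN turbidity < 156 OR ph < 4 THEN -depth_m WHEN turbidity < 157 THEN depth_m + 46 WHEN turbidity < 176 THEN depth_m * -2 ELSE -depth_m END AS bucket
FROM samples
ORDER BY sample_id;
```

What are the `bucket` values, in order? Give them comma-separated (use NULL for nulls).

sample_id=90: turbidity < 156 OR ph < 4 → -16
sample_id=91: turbidity < 156 OR ph < 4 → -45
sample_id=92: turbidity < 156 OR ph < 4 → -30
sample_id=93: turbidity < 156 OR ph < 4 → -28
sample_id=94: turbidity < 117 → 10
sample_id=95: turbidity < 176 → -52
sample_id=96: turbidity < 156 OR ph < 4 → -38
sample_id=97: turbidity < 117 → 3
sample_id=98: turbidity < 117 → 4
sample_id=99: turbidity < 156 OR ph < 4 → -50

-16, -45, -30, -28, 10, -52, -38, 3, 4, -50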